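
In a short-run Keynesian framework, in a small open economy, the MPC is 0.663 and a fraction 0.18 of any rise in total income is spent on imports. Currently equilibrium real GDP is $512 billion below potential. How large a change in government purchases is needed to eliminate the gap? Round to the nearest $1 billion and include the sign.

Spending multiplier = 1/(1 − c + m) = 1/(1 − 0.663 + 0.18) = 1/0.517 ≈ 1.934.
Need ΔY = +$512 billion, so ΔG = ΔY/k = (+$512 billion) × 0.517 ≈ +$265 billion.
The government should increase government purchases by $265 billion.

+$265 billion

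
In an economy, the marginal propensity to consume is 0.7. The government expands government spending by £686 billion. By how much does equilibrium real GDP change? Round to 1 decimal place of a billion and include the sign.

+£2,286.7 billion

Expenditure multiplier = 1/(1 − MPC) = 1/(1 − 0.7) = 1/0.3 ≈ 3.333.
ΔY = k × ΔG = (+£686 billion) / 0.3 ≈ +£2,286.7 billion.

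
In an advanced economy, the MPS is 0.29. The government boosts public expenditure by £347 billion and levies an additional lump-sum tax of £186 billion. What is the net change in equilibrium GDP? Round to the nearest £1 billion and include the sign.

MPC = 1 − MPS = 1 − 0.29 = 0.71.
Expenditure multiplier = 1/(1 − MPC) = 1/(1 − 0.71) = 1/0.29 ≈ 3.448.
ΔG contributes k·ΔG = (+£347 billion) / 0.29 ≈ +£1,196.6 billion.
ΔT of +£186 billion changes first-round spending by −c·ΔT = −£132.06 billion, contributing k·(−c·ΔT) = (−£132.06 billion) / 0.29 ≈ −£455.4 billion.
Net ΔY = k(ΔG − c·ΔT) = (+£214.94 billion) / 0.29 ≈ +£741 billion.

+£741 billion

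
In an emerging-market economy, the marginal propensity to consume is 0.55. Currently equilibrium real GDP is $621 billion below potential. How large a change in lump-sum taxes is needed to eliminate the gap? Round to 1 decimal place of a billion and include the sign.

Spending multiplier = 1/(1 − MPC) = 1/(1 − 0.55) = 1/0.45 ≈ 2.222.
Tax multiplier = −c·k = −0.55/0.45 ≈ −1.222. Need ΔY = +$621 billion, so ΔT = ΔY/(−c·k) = −(+$621 billion) × 0.45 / 0.55 ≈ −$508.1 billion.
The government should cut lump-sum taxes by $508.1 billion.

−$508.1 billion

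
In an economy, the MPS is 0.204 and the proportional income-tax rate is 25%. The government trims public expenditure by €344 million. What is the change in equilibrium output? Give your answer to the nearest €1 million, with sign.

−€854 million

MPC = 1 − MPS = 1 − 0.204 = 0.796.
Government-spending multiplier = 1/(1 − c(1−t)) = 1/(1 − 0.796×0.75) = 1/0.403 ≈ 2.481.
ΔY = k × ΔG = (−€344 million) / 0.403 ≈ −€854 million.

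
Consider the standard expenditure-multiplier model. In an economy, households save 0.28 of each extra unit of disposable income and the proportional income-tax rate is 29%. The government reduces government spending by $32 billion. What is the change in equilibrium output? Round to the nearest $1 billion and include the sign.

−$65 billion

MPC = 1 − MPS = 1 − 0.28 = 0.72.
Government-spending multiplier = 1/(1 − c(1−t)) = 1/(1 − 0.72×0.71) = 1/0.4888 ≈ 2.046.
ΔY = k × ΔG = (−$32 billion) / 0.4888 ≈ −$65 billion.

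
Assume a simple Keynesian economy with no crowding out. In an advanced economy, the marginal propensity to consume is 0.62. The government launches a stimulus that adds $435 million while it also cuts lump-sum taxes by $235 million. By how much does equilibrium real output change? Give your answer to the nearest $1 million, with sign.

+$1,528 million

Expenditure multiplier = 1/(1 − MPC) = 1/(1 − 0.62) = 1/0.38 ≈ 2.632.
ΔG contributes k·ΔG = (+$435 million) / 0.38 ≈ +$1,144.7 million.
ΔT of −$235 million changes first-round spending by −c·ΔT = +$145.7 million, contributing k·(−c·ΔT) = (+$145.7 million) / 0.38 ≈ +$383.4 million.
Net ΔY = k(ΔG − c·ΔT) = (+$580.7 million) / 0.38 ≈ +$1,528 million.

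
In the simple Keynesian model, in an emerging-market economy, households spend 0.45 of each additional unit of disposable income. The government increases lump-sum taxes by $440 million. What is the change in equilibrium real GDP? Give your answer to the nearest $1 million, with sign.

A lump-sum tax change of +$440 million shifts disposable income by −$440 million; first-round consumption changes by −c × ΔT = −0.45 × (+$440 million) = −$198 million.
Expenditure multiplier = 1/(1 − MPC) = 1/(1 − 0.45) = 1/0.55 ≈ 1.818.
The tax multiplier is −c × k ≈ −0.818, so ΔY = k × (−c·ΔT) = (−$198 million) / 0.55 = −$360 million.

−$360 million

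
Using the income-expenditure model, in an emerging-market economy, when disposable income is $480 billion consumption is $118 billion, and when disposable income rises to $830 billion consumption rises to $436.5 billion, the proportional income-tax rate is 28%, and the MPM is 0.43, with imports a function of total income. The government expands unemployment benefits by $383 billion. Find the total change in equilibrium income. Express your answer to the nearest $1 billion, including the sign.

MPC = ΔC/ΔYd = (436.5 − 118)/(830 − 480) = 318.5/350 = 0.91.
The transfer change shifts disposable income by +$383 billion, so first-round consumption changes by c·ΔTR = 0.91 × (+$383 billion) = +$348.53 billion.
Expenditure multiplier = 1/(1 − c(1−t) + m) = 1/(1 − 0.91×0.72 + 0.43) = 1/0.7748 ≈ 1.291.
The transfer multiplier is c × k ≈ 1.174, so ΔY = k × (c·ΔTR) = (+$348.53 billion) / 0.7748 ≈ +$450 billion.

+$450 billion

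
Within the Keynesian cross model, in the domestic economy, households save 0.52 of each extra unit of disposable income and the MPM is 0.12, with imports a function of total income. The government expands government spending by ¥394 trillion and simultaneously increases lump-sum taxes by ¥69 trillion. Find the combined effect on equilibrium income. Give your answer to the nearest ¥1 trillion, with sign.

MPC = 1 − MPS = 1 − 0.52 = 0.48.
Expenditure multiplier = 1/(1 − c + m) = 1/(1 − 0.48 + 0.12) = 1/0.64 ≈ 1.563.
ΔG contributes k·ΔG = (+¥394 trillion) / 0.64 ≈ +¥615.6 trillion.
ΔT of +¥69 trillion changes first-round spending by −c·ΔT = −¥33.12 trillion, contributing k·(−c·ΔT) = (−¥33.12 trillion) / 0.64 ≈ −¥51.8 trillion.
Net ΔY = k(ΔG − c·ΔT) = (+¥360.88 trillion) / 0.64 ≈ +¥564 trillion.

+¥564 trillion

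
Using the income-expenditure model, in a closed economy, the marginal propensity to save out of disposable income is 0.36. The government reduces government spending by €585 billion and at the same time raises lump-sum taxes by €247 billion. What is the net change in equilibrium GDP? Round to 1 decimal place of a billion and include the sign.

MPC = 1 − MPS = 1 − 0.36 = 0.64.
Expenditure multiplier = 1/(1 − MPC) = 1/(1 − 0.64) = 1/0.36 ≈ 2.778.
ΔG contributes k·ΔG = (−€585 billion) / 0.36 = −€1,625 billion.
ΔT of +€247 billion changes first-round spending by −c·ΔT = −€158.08 billion, contributing k·(−c·ΔT) = (−€158.08 billion) / 0.36 ≈ −€439.1 billion.
Net ΔY = k(ΔG − c·ΔT) = (−€743.08 billion) / 0.36 ≈ −€2,064.1 billion.

−€2,064.1 billion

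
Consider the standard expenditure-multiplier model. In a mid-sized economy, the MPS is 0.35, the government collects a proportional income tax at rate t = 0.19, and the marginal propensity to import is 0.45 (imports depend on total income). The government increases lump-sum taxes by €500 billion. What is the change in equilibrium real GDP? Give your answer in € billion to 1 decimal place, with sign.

MPC = 1 − MPS = 1 − 0.35 = 0.65.
A lump-sum tax change of +€500 billion shifts disposable income by −€500 billion; first-round consumption changes by −c × ΔT = −0.65 × (+€500 billion) = −€325 billion.
Expenditure multiplier = 1/(1 − c(1−t) + m) = 1/(1 − 0.65×0.81 + 0.45) = 1/0.9235 ≈ 1.083.
The tax multiplier is −c × k ≈ −0.704, so ΔY = k × (−c·ΔT) = (−€325 billion) / 0.9235 ≈ −€351.9 billion.

−€351.9 billion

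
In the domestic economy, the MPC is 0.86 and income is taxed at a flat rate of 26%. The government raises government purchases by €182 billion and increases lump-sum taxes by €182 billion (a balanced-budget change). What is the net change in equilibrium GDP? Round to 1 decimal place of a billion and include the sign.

+€70.1 billion

Expenditure multiplier = 1/(1 − c(1−t)) = 1/(1 − 0.86×0.74) = 1/0.3636 ≈ 2.75.
ΔG contributes k·ΔG = (+€182 billion) / 0.3636 ≈ +€500.6 billion.
ΔT of +€182 billion changes first-round spending by −c·ΔT = −€156.52 billion, contributing k·(−c·ΔT) = (−€156.52 billion) / 0.3636 ≈ −€430.5 billion.
Net ΔY = k(ΔG − c·ΔT) = (+€25.48 billion) / 0.3636 ≈ +€70.1 billion.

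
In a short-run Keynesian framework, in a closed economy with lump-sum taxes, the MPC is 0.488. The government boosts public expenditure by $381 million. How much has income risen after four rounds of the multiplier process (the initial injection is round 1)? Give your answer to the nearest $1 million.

$702 million

Round 1 adds ΔG = $381 million; each later round is MPC = 0.488 times the previous.
After 4 rounds: 381 + 185.928 + 90.732864 + 44.277637632 = ΔG·(1 − c^4)/(1 − c) = 381 × (1 − 0.056712564736)/0.512 ≈ $702 million.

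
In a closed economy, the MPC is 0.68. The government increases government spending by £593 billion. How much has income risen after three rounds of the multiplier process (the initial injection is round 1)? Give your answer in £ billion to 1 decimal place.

Round 1 adds ΔG = £593 billion; each later round is MPC = 0.68 times the previous.
After 3 rounds: 593 + 403.24 + 274.2032 = ΔG·(1 − c^3)/(1 − c) = 593 × (1 − 0.314432)/0.32 ≈ £1,270.4 billion.

£1,270.4 billion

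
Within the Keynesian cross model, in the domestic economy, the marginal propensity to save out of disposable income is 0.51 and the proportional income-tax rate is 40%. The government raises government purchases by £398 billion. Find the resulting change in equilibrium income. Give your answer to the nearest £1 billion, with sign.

+£564 billion

MPC = 1 − MPS = 1 − 0.51 = 0.49.
Government-spending multiplier = 1/(1 − c(1−t)) = 1/(1 − 0.49×0.6) = 1/0.706 ≈ 1.416.
ΔY = k × ΔG = (+£398 billion) / 0.706 ≈ +£564 billion.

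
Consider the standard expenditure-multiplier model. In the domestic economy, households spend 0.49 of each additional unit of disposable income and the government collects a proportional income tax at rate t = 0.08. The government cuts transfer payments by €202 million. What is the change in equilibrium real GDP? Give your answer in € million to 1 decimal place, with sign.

The transfer change shifts disposable income by −€202 million, so first-round consumption changes by c·ΔTR = 0.49 × (−€202 million) = −€98.98 million.
Expenditure multiplier = 1/(1 − c(1−t)) = 1/(1 − 0.49×0.92) = 1/0.5492 ≈ 1.821.
The transfer multiplier is c × k ≈ 0.892, so ΔY = k × (c·ΔTR) = (−€98.98 million) / 0.5492 ≈ −€180.2 million.

−€180.2 million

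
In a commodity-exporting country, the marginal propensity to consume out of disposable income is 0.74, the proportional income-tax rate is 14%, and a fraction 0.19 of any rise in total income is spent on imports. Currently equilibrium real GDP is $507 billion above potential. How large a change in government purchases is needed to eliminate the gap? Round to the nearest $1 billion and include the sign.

−$281 billion

Spending multiplier = 1/(1 − c(1−t) + m) = 1/(1 − 0.74×0.86 + 0.19) = 1/0.5536 ≈ 1.806.
Need ΔY = −$507 billion, so ΔG = ΔY/k = (−$507 billion) × 0.5536 ≈ −$281 billion.
The government should cut government purchases by $281 billion.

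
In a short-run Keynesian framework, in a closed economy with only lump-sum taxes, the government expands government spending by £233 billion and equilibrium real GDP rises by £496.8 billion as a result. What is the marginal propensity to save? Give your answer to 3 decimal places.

0.469

Implied spending multiplier k = ΔY/ΔG = 496.8/233 ≈ 2.1322.
Since k = 1/(1 − MPC), MPC = 1 − 1/k = 1 − ΔG/ΔY = 1 − 233/496.8 ≈ 0.531.
MPS = 1 − MPC = 0.469.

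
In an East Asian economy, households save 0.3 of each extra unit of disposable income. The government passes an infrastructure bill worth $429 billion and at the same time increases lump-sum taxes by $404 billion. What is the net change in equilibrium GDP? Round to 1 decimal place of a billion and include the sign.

MPC = 1 − MPS = 1 − 0.3 = 0.7.
Expenditure multiplier = 1/(1 − MPC) = 1/(1 − 0.7) = 1/0.3 ≈ 3.333.
ΔG contributes k·ΔG = (+$429 billion) / 0.3 = +$1,430 billion.
ΔT of +$404 billion changes first-round spending by −c·ΔT = −$282.8 billion, contributing k·(−c·ΔT) = (−$282.8 billion) / 0.3 ≈ −$942.7 billion.
Net ΔY = k(ΔG − c·ΔT) = (+$146.2 billion) / 0.3 ≈ +$487.3 billion.

+$487.3 billion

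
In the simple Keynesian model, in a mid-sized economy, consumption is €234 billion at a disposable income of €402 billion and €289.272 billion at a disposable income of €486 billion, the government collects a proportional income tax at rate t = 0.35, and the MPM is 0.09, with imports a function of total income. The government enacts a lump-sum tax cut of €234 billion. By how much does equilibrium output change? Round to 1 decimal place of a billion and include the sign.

MPC = ΔC/ΔYd = (289.272 − 234)/(486 − 402) = 55.272/84 = 0.658.
A lump-sum tax change of −€234 billion shifts disposable income by +€234 billion; first-round consumption changes by −c × ΔT = −0.658 × (−€234 billion) = +€153.972 billion.
Expenditure multiplier = 1/(1 − c(1−t) + m) = 1/(1 − 0.658×0.65 + 0.09) = 1/0.6623 ≈ 1.51.
The tax multiplier is −c × k ≈ −0.994, so ΔY = k × (−c·ΔT) = (+€153.972 billion) / 0.6623 ≈ +€232.5 billion.

+€232.5 billion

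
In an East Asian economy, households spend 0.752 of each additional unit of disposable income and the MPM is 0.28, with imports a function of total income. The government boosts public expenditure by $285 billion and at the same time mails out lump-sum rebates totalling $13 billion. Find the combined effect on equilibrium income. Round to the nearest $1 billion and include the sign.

+$558 billion

Expenditure multiplier = 1/(1 − c + m) = 1/(1 − 0.752 + 0.28) = 1/0.528 ≈ 1.894.
ΔG contributes k·ΔG = (+$285 billion) / 0.528 ≈ +$539.8 billion.
ΔT of −$13 billion changes first-round spending by −c·ΔT = +$9.776 billion, contributing k·(−c·ΔT) = (+$9.776 billion) / 0.528 ≈ +$18.5 billion.
Net ΔY = k(ΔG − c·ΔT) = (+$294.776 billion) / 0.528 ≈ +$558 billion.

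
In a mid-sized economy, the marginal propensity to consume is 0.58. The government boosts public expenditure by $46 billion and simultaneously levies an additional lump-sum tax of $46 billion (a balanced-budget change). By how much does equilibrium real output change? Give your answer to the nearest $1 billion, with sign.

Expenditure multiplier = 1/(1 − MPC) = 1/(1 − 0.58) = 1/0.42 ≈ 2.381.
ΔG contributes k·ΔG = (+$46 billion) / 0.42 ≈ +$109.5 billion.
ΔT of +$46 billion changes first-round spending by −c·ΔT = −$26.68 billion, contributing k·(−c·ΔT) = (−$26.68 billion) / 0.42 ≈ −$63.5 billion.
With ΔG = ΔT and no other leakages, the balanced-budget multiplier is 1, so ΔY = ΔG = +$46 billion.

+$46 billion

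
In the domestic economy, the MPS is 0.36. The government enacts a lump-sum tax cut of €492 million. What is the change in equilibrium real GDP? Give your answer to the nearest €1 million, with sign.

MPC = 1 − MPS = 1 − 0.36 = 0.64.
A lump-sum tax change of −€492 million shifts disposable income by +€492 million; first-round consumption changes by −c × ΔT = −0.64 × (−€492 million) = +€314.88 million.
Expenditure multiplier = 1/(1 − MPC) = 1/(1 − 0.64) = 1/0.36 ≈ 2.778.
The tax multiplier is −c × k ≈ −1.778, so ΔY = k × (−c·ΔT) = (+€314.88 million) / 0.36 ≈ +€875 million.

+€875 million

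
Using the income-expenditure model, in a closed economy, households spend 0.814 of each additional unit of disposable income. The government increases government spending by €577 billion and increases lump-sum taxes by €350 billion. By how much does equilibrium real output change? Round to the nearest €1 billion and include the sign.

Expenditure multiplier = 1/(1 − MPC) = 1/(1 − 0.814) = 1/0.186 ≈ 5.376.
ΔG contributes k·ΔG = (+€577 billion) / 0.186 ≈ +€3,102.2 billion.
ΔT of +€350 billion changes first-round spending by −c·ΔT = −€284.9 billion, contributing k·(−c·ΔT) = (−€284.9 billion) / 0.186 ≈ −€1,531.7 billion.
Net ΔY = k(ΔG − c·ΔT) = (+€292.1 billion) / 0.186 ≈ +€1,570 billion.

+€1,570 billion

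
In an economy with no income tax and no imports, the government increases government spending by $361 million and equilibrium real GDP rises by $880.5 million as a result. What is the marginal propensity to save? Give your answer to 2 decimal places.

0.41

Implied spending multiplier k = ΔY/ΔG = 880.5/361 ≈ 2.4391.
Since k = 1/(1 − MPC), MPC = 1 − 1/k = 1 − ΔG/ΔY = 1 − 361/880.5 ≈ 0.59.
MPS = 1 − MPC = 0.41.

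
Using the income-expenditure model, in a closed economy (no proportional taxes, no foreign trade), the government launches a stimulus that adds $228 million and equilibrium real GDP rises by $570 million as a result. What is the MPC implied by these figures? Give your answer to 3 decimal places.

Implied spending multiplier k = ΔY/ΔG = 570/228 = 2.5.
Since k = 1/(1 − MPC), MPC = 1 − 1/k = 1 − ΔG/ΔY = 1 − 228/570 = 0.600.

0.600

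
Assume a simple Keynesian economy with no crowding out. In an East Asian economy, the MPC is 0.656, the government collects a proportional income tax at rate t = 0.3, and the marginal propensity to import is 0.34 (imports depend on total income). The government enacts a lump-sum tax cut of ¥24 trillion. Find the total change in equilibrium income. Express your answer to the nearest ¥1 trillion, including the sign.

+¥18 trillion

A lump-sum tax change of −¥24 trillion shifts disposable income by +¥24 trillion; first-round consumption changes by −c × ΔT = −0.656 × (−¥24 trillion) = +¥15.744 trillion.
Expenditure multiplier = 1/(1 − c(1−t) + m) = 1/(1 − 0.656×0.7 + 0.34) = 1/0.8808 ≈ 1.135.
The tax multiplier is −c × k ≈ −0.745, so ΔY = k × (−c·ΔT) = (+¥15.744 trillion) / 0.8808 ≈ +¥18 trillion.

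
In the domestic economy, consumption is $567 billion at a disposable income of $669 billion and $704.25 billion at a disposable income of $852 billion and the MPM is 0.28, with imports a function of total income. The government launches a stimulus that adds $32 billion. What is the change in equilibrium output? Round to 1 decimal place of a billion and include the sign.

MPC = ΔC/ΔYd = (704.25 − 567)/(852 − 669) = 137.25/183 = 0.75.
Expenditure multiplier = 1/(1 − c + m) = 1/(1 − 0.75 + 0.28) = 1/0.53 ≈ 1.887.
ΔY = k × ΔG = (+$32 billion) / 0.53 ≈ +$60.4 billion.

+$60.4 billion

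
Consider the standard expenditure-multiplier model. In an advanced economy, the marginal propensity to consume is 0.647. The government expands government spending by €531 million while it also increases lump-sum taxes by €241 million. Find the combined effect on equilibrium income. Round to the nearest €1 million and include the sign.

Expenditure multiplier = 1/(1 − MPC) = 1/(1 − 0.647) = 1/0.353 ≈ 2.833.
ΔG contributes k·ΔG = (+€531 million) / 0.353 ≈ +€1,504.2 million.
ΔT of +€241 million changes first-round spending by −c·ΔT = −€155.927 million, contributing k·(−c·ΔT) = (−€155.927 million) / 0.353 ≈ −€441.7 million.
Net ΔY = k(ΔG − c·ΔT) = (+€375.073 million) / 0.353 ≈ +€1,063 million.

+€1,063 million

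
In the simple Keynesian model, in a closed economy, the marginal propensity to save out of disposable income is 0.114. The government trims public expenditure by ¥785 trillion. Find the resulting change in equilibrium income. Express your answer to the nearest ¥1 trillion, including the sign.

−¥6,886 trillion

MPC = 1 − MPS = 1 − 0.114 = 0.886.
Spending multiplier = 1/(1 − MPC) = 1/(1 − 0.886) = 1/0.114 ≈ 8.772.
ΔY = k × ΔG = (−¥785 trillion) / 0.114 ≈ −¥6,886 trillion.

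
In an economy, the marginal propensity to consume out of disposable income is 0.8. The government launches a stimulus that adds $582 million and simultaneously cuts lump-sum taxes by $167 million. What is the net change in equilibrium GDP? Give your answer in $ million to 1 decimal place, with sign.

+$3,578.0 million

Expenditure multiplier = 1/(1 − MPC) = 1/(1 − 0.8) = 1/0.2 = 5.
ΔG contributes k·ΔG = (+$582 million) / 0.2 = +$2,910 million.
ΔT of −$167 million changes first-round spending by −c·ΔT = +$133.6 million, contributing k·(−c·ΔT) = (+$133.6 million) / 0.2 = +$668 million.
Net ΔY = k(ΔG − c·ΔT) = (+$715.6 million) / 0.2 = +$3,578 million.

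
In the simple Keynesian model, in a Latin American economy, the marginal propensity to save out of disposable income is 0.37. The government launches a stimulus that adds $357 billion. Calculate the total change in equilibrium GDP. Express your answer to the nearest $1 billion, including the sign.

+$965 billion

MPC = 1 − MPS = 1 − 0.37 = 0.63.
Spending multiplier = 1/(1 − MPC) = 1/(1 − 0.63) = 1/0.37 ≈ 2.703.
ΔY = k × ΔG = (+$357 billion) / 0.37 ≈ +$965 billion.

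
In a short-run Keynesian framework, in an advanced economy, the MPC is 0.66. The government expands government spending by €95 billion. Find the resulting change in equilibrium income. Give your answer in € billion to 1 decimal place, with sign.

Government-spending multiplier = 1/(1 − MPC) = 1/(1 − 0.66) = 1/0.34 ≈ 2.941.
ΔY = k × ΔG = (+€95 billion) / 0.34 ≈ +€279.4 billion.

+€279.4 billion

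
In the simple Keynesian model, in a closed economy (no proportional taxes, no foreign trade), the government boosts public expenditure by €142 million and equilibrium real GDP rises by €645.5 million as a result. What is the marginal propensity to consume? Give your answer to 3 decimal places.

0.780

Implied spending multiplier k = ΔY/ΔG = 645.5/142 ≈ 4.5458.
Since k = 1/(1 − MPC), MPC = 1 − 1/k = 1 − ΔG/ΔY = 1 − 142/645.5 ≈ 0.780.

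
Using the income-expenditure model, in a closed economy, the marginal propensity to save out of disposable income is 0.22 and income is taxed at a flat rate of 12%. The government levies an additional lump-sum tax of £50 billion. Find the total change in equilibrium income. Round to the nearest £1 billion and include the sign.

−£124 billion

MPC = 1 − MPS = 1 − 0.22 = 0.78.
A lump-sum tax change of +£50 billion shifts disposable income by −£50 billion; first-round consumption changes by −c × ΔT = −0.78 × (+£50 billion) = −£39 billion.
Expenditure multiplier = 1/(1 − c(1−t)) = 1/(1 − 0.78×0.88) = 1/0.3136 ≈ 3.189.
The tax multiplier is −c × k ≈ −2.487, so ΔY = k × (−c·ΔT) = (−£39 billion) / 0.3136 ≈ −£124 billion.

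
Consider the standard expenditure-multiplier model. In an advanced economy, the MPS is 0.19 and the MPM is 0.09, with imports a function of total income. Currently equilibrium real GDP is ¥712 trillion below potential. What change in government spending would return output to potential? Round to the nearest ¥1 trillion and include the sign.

MPC = 1 − MPS = 1 − 0.19 = 0.81.
Spending multiplier = 1/(1 − c + m) = 1/(1 − 0.81 + 0.09) = 1/0.28 ≈ 3.571.
Need ΔY = +¥712 trillion, so ΔG = ΔY/k = (+¥712 trillion) × 0.28 ≈ +¥199 trillion.
The government should increase government spending by ¥199 trillion.

+¥199 trillion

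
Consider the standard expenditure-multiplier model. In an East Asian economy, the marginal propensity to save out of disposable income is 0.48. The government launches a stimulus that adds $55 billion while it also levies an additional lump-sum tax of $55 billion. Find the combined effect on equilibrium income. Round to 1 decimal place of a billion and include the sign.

MPC = 1 − MPS = 1 − 0.48 = 0.52.
Expenditure multiplier = 1/(1 − MPC) = 1/(1 − 0.52) = 1/0.48 ≈ 2.083.
ΔG contributes k·ΔG = (+$55 billion) / 0.48 ≈ +$114.6 billion.
ΔT of +$55 billion changes first-round spending by −c·ΔT = −$28.6 billion, contributing k·(−c·ΔT) = (−$28.6 billion) / 0.48 ≈ −$59.6 billion.
With ΔG = ΔT and no other leakages, the balanced-budget multiplier is 1, so ΔY = ΔG = +$55 billion.

+$55.0 billion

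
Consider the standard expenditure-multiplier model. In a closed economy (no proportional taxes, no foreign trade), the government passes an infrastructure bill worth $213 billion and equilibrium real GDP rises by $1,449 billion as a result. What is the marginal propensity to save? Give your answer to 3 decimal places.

0.147

Implied spending multiplier k = ΔY/ΔG = 1,449/213 ≈ 6.8028.
Since k = 1/(1 − MPC), MPC = 1 − 1/k = 1 − ΔG/ΔY = 1 − 213/1,449 ≈ 0.853.
MPS = 1 − MPC = 0.147.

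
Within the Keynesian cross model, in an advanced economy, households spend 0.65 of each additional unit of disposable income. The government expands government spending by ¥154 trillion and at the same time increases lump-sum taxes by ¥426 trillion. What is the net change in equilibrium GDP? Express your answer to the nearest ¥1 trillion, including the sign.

−¥351 trillion

Expenditure multiplier = 1/(1 − MPC) = 1/(1 − 0.65) = 1/0.35 ≈ 2.857.
ΔG contributes k·ΔG = (+¥154 trillion) / 0.35 = +¥440 trillion.
ΔT of +¥426 trillion changes first-round spending by −c·ΔT = −¥276.9 trillion, contributing k·(−c·ΔT) = (−¥276.9 trillion) / 0.35 ≈ −¥791.1 trillion.
Net ΔY = k(ΔG − c·ΔT) = (−¥122.9 trillion) / 0.35 ≈ −¥351 trillion.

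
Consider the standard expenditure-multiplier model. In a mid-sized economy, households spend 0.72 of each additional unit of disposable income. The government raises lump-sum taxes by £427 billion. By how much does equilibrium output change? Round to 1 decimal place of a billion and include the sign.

−£1,098.0 billion

A lump-sum tax change of +£427 billion shifts disposable income by −£427 billion; first-round consumption changes by −c × ΔT = −0.72 × (+£427 billion) = −£307.44 billion.
Expenditure multiplier = 1/(1 − MPC) = 1/(1 − 0.72) = 1/0.28 ≈ 3.571.
The tax multiplier is −c × k ≈ −2.571, so ΔY = k × (−c·ΔT) = (−£307.44 billion) / 0.28 = −£1,098 billion.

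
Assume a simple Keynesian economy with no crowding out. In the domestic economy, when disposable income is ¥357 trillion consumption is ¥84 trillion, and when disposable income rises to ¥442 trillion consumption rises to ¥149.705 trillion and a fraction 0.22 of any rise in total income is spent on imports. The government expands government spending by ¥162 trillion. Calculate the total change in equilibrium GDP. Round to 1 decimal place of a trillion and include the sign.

+¥362.4 trillion

MPC = ΔC/ΔYd = (149.705 − 84)/(442 − 357) = 65.705/85 = 0.773.
Government-spending multiplier = 1/(1 − c + m) = 1/(1 − 0.773 + 0.22) = 1/0.447 ≈ 2.237.
ΔY = k × ΔG = (+¥162 trillion) / 0.447 ≈ +¥362.4 trillion.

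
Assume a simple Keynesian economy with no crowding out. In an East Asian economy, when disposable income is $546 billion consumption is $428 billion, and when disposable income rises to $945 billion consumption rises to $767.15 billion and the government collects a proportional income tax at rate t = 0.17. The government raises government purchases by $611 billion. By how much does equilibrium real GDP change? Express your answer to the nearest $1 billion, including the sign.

MPC = ΔC/ΔYd = (767.15 − 428)/(945 − 546) = 339.15/399 = 0.85.
Government-spending multiplier = 1/(1 − c(1−t)) = 1/(1 − 0.85×0.83) = 1/0.2945 ≈ 3.396.
ΔY = k × ΔG = (+$611 billion) / 0.2945 ≈ +$2,075 billion.

+$2,075 billion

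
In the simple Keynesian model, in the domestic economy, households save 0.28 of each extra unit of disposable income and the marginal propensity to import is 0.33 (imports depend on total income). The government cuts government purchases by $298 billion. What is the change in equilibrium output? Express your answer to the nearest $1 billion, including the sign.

−$489 billion

MPC = 1 − MPS = 1 − 0.28 = 0.72.
Spending multiplier = 1/(1 − c + m) = 1/(1 − 0.72 + 0.33) = 1/0.61 ≈ 1.639.
ΔY = k × ΔG = (−$298 billion) / 0.61 ≈ −$489 billion.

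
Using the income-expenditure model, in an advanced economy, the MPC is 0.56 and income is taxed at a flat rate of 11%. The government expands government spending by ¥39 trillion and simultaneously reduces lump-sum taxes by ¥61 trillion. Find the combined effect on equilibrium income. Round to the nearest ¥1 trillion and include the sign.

+¥146 trillion

Expenditure multiplier = 1/(1 − c(1−t)) = 1/(1 − 0.56×0.89) = 1/0.5016 ≈ 1.994.
ΔG contributes k·ΔG = (+¥39 trillion) / 0.5016 ≈ +¥77.8 trillion.
ΔT of −¥61 trillion changes first-round spending by −c·ΔT = +¥34.16 trillion, contributing k·(−c·ΔT) = (+¥34.16 trillion) / 0.5016 ≈ +¥68.1 trillion.
Net ΔY = k(ΔG − c·ΔT) = (+¥73.16 trillion) / 0.5016 ≈ +¥146 trillion.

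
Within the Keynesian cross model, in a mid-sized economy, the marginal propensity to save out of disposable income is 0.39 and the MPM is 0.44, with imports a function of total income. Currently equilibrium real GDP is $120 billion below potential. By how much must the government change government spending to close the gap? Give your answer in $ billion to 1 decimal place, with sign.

+$99.6 billion

MPC = 1 − MPS = 1 − 0.39 = 0.61.
Spending multiplier = 1/(1 − c + m) = 1/(1 − 0.61 + 0.44) = 1/0.83 ≈ 1.205.
Need ΔY = +$120 billion, so ΔG = ΔY/k = (+$120 billion) × 0.83 = +$99.6 billion.
The government should increase government spending by $99.6 billion.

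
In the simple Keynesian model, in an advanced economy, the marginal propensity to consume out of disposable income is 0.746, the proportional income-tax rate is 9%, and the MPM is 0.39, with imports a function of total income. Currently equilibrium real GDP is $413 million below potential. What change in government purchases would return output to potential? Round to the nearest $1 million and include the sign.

Spending multiplier = 1/(1 − c(1−t) + m) = 1/(1 − 0.746×0.91 + 0.39) = 1/0.71114 ≈ 1.406.
Need ΔY = +$413 million, so ΔG = ΔY/k = (+$413 million) × 0.71114 ≈ +$294 million.
The government should increase government purchases by $294 million.

+$294 million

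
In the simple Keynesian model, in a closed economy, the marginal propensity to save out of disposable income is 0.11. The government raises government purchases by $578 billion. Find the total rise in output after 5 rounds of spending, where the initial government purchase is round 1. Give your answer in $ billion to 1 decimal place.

MPC = 1 − MPS = 1 − 0.11 = 0.89.
Round 1 adds ΔG = $578 billion; each later round is MPC = 0.89 times the previous.
After 5 rounds: 578 + 514.42 + 457.8338 + 407.472082 + 362.65015298 = ΔG·(1 − c^5)/(1 − c) = 578 × (1 − 0.5584059449)/0.11 ≈ $2,320.4 billion.

$2,320.4 billion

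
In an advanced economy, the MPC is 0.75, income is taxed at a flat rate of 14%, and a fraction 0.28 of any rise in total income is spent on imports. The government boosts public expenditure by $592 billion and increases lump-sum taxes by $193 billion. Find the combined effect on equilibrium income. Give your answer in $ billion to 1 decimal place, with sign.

+$704.3 billion

Expenditure multiplier = 1/(1 − c(1−t) + m) = 1/(1 − 0.75×0.86 + 0.28) = 1/0.635 ≈ 1.575.
ΔG contributes k·ΔG = (+$592 billion) / 0.635 ≈ +$932.3 billion.
ΔT of +$193 billion changes first-round spending by −c·ΔT = −$144.75 billion, contributing k·(−c·ΔT) = (−$144.75 billion) / 0.635 ≈ −$228 billion.
Net ΔY = k(ΔG − c·ΔT) = (+$447.25 billion) / 0.635 ≈ +$704.3 billion.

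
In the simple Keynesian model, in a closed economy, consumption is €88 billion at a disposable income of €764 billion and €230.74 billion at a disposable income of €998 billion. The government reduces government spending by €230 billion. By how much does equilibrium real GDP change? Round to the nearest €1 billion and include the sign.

MPC = ΔC/ΔYd = (230.74 − 88)/(998 − 764) = 142.74/234 = 0.61.
Expenditure multiplier = 1/(1 − MPC) = 1/(1 − 0.61) = 1/0.39 ≈ 2.564.
ΔY = k × ΔG = (−€230 billion) / 0.39 ≈ −€590 billion.

−€590 billion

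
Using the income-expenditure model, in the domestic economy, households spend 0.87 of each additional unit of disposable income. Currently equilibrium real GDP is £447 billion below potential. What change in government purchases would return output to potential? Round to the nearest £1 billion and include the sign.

Spending multiplier = 1/(1 − MPC) = 1/(1 − 0.87) = 1/0.13 ≈ 7.692.
Need ΔY = +£447 billion, so ΔG = ΔY/k = (+£447 billion) × 0.13 ≈ +£58 billion.
The government should increase government purchases by £58 billion.

+£58 billion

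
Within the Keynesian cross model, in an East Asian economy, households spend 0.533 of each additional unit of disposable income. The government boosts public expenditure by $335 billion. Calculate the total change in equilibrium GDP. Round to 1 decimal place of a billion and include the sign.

+$717.3 billion

Government-spending multiplier = 1/(1 − MPC) = 1/(1 − 0.533) = 1/0.467 ≈ 2.141.
ΔY = k × ΔG = (+$335 billion) / 0.467 ≈ +$717.3 billion.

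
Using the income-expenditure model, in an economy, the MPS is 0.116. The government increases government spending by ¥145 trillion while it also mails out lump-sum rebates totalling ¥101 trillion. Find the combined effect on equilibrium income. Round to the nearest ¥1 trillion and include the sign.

+¥2,020 trillion

MPC = 1 − MPS = 1 − 0.116 = 0.884.
Expenditure multiplier = 1/(1 − MPC) = 1/(1 − 0.884) = 1/0.116 ≈ 8.621.
ΔG contributes k·ΔG = (+¥145 trillion) / 0.116 = +¥1,250 trillion.
ΔT of −¥101 trillion changes first-round spending by −c·ΔT = +¥89.284 trillion, contributing k·(−c·ΔT) = (+¥89.284 trillion) / 0.116 ≈ +¥769.7 trillion.
Net ΔY = k(ΔG − c·ΔT) = (+¥234.284 trillion) / 0.116 ≈ +¥2,020 trillion.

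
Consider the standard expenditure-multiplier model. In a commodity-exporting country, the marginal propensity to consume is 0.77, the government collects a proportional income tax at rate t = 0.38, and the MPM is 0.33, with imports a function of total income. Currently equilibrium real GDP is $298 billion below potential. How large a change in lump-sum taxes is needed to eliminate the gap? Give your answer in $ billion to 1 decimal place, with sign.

Spending multiplier = 1/(1 − c(1−t) + m) = 1/(1 − 0.77×0.62 + 0.33) = 1/0.8526 ≈ 1.173.
Tax multiplier = −c·k = −0.77/0.8526 ≈ −0.903. Need ΔY = +$298 billion, so ΔT = ΔY/(−c·k) = −(+$298 billion) × 0.8526 / 0.77 ≈ −$330 billion.
The government should cut lump-sum taxes by $330 billion.

−$330.0 billion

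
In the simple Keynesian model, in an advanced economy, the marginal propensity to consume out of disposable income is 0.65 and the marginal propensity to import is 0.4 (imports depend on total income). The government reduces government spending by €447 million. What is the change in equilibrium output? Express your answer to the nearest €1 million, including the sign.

−€596 million

Spending multiplier = 1/(1 − c + m) = 1/(1 − 0.65 + 0.4) = 1/0.75 ≈ 1.333.
ΔY = k × ΔG = (−€447 million) / 0.75 = −€596 million.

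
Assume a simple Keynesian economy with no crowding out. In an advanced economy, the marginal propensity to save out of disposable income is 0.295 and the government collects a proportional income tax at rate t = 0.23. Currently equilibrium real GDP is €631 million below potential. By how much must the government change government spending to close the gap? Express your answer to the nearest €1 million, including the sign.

MPC = 1 − MPS = 1 − 0.295 = 0.705.
Spending multiplier = 1/(1 − c(1−t)) = 1/(1 − 0.705×0.77) = 1/0.45715 ≈ 2.187.
Need ΔY = +€631 million, so ΔG = ΔY/k = (+€631 million) × 0.45715 ≈ +€288 million.
The government should increase government spending by €288 million.

+€288 million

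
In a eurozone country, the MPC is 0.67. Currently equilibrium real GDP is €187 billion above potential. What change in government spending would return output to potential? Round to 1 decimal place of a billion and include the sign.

−€61.7 billion

Spending multiplier = 1/(1 − MPC) = 1/(1 − 0.67) = 1/0.33 ≈ 3.03.
Need ΔY = −€187 billion, so ΔG = ΔY/k = (−€187 billion) × 0.33 ≈ −€61.7 billion.
The government should cut government spending by €61.7 billion.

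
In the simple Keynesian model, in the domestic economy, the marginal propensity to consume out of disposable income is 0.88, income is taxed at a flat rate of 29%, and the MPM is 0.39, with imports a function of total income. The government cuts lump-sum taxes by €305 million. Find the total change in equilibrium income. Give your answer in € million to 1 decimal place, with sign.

A lump-sum tax change of −€305 million shifts disposable income by +€305 million; first-round consumption changes by −c × ΔT = −0.88 × (−€305 million) = +€268.4 million.
Expenditure multiplier = 1/(1 − c(1−t) + m) = 1/(1 − 0.88×0.71 + 0.39) = 1/0.7652 ≈ 1.307.
The tax multiplier is −c × k ≈ −1.15, so ΔY = k × (−c·ΔT) = (+€268.4 million) / 0.7652 ≈ +€350.8 million.

+€350.8 million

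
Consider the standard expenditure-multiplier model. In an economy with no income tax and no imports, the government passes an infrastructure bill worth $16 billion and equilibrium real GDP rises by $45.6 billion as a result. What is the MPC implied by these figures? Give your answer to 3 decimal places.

Implied spending multiplier k = ΔY/ΔG = 45.6/16 = 2.85.
Since k = 1/(1 − MPC), MPC = 1 − 1/k = 1 − ΔG/ΔY = 1 − 16/45.6 ≈ 0.649.

0.649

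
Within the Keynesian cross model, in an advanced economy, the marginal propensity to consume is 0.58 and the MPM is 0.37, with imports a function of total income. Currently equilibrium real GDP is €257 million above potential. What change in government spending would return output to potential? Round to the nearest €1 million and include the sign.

Spending multiplier = 1/(1 − c + m) = 1/(1 − 0.58 + 0.37) = 1/0.79 ≈ 1.266.
Need ΔY = −€257 million, so ΔG = ΔY/k = (−€257 million) × 0.79 ≈ −€203 million.
The government should cut government spending by €203 million.

−€203 million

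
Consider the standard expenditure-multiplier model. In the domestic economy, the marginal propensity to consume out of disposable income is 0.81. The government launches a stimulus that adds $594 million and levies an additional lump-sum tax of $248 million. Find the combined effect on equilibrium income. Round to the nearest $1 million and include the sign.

Expenditure multiplier = 1/(1 − MPC) = 1/(1 − 0.81) = 1/0.19 ≈ 5.263.
ΔG contributes k·ΔG = (+$594 million) / 0.19 ≈ +$3,126.3 million.
ΔT of +$248 million changes first-round spending by −c·ΔT = −$200.88 million, contributing k·(−c·ΔT) = (−$200.88 million) / 0.19 ≈ −$1,057.3 million.
Net ΔY = k(ΔG − c·ΔT) = (+$393.12 million) / 0.19 ≈ +$2,069 million.

+$2,069 million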